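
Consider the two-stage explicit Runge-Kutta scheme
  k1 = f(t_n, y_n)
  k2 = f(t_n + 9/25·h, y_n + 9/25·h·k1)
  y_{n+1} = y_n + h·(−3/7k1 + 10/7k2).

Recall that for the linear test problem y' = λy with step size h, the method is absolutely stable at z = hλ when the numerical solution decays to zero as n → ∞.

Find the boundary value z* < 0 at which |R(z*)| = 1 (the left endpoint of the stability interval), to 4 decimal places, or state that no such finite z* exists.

z* = -1.9444.

Set f=λy, z=hλ:
  k1=λy_n ⇒ h·k1=z·y_n;  k2=λ(1+9/25z)y_n ⇒ h·k2=z(1+9/25z)y_n
  y_{n+1}/y_n = 1 − 3/7z + 10/7z(1+9/25z) = 1 + z + 18/35z²
  Hence R(z) = 1 + z + 18/35z².

Need |R(x)|<1, x<0.
x=-0.68: |R|=0.5578
R=1: x+18/35x²=0 ⇒ x=−35/18=-1.9444; min R=1−1/(4·18/35)=0.5139>−1
Confirm numerically:
  x=-1.748: |R|=0.82340 <1
  x=-1.675: |R|=0.76789 <1
  x=-1.022: |R|=0.51516 <1
  x=-0.883: |R|=0.51798 <1
  x=-2.537: |R|=1.77313 >1
  x=-2.037: |R|=1.09696 >1
Interval (-1.9444, 0).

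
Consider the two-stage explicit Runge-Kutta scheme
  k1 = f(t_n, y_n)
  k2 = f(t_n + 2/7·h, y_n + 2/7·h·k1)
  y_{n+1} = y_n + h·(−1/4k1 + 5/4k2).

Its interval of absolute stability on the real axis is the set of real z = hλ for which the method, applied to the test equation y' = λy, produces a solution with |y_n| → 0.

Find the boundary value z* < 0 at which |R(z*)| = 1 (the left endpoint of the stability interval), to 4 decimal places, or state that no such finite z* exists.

left endpoint -2.8000.

On y'=λy, z=hλ:
  k1=λy_n ⇒ h·k1=z·y_n;  k2=λ(1+2/7z)y_n ⇒ h·k2=z(1+2/7z)y_n
  y_{n+1}/y_n = 1 − 1/4z + 5/4z(1+2/7z) = 1 + z + 5/14z²
  R(z) = 1 + z + 5/14z².

Solve |R(x)|<1 on ℝ⁻.
x=-0.61: |R|=0.5229
R=1: x+5/14x²=0 ⇒ x=−14/5=-2.8000; min R=1−1/(4·5/14)=0.3000>−1
Confirm numerically:
  x=-2.582: |R|=0.79897 <1
  x=-1.843: |R|=0.37009 <1
  x=-1.815: |R|=0.36151 <1
  x=-3.140: |R|=1.38129 >1
  x=-3.074: |R|=1.30081 >1
Stable set (-2.8000, 0).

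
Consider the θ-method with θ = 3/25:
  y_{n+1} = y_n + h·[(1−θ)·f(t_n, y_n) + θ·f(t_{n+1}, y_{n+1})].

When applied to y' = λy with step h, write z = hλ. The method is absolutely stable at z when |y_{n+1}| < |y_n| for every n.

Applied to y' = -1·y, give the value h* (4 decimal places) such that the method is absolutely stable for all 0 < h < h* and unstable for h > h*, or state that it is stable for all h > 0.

Test eqn y'=λy, z=hλ:
  y_{n+1} = y_n + z·[22/25·y_n + 3/25·y_{n+1}] ⇒ (1 − 3/25z)y_{n+1} = (1 + 22/25z)y_n
  so R(z) = (1 + 22/25z)/(1 − 3/25z).

Boundary: |R(x)|=1, x<0.
x=-1.26: |R|=0.0945
R=−1: 1+22/25x = −1+3/25x ⇒ -19/25x=2 ⇒ x=2/(-19/25)=-2.6316
Confirm numerically:
  x=-2.371: |R|=0.84583 <1
  x=-1.935: |R|=0.57036 <1
  x=-1.405: |R|=0.20229 <1
  x=-1.116: |R|=0.01580 <1
  x=-3.176: |R|=1.29958 >1
  x=-2.963: |R|=1.18581 >1
  x=-2.701: |R|=1.03985 >1
So |R|<1 on (-2.6316, 0).

(-2.6316,0); λ=-1 ⇒ h* = (50/19)/1 = 2.6316.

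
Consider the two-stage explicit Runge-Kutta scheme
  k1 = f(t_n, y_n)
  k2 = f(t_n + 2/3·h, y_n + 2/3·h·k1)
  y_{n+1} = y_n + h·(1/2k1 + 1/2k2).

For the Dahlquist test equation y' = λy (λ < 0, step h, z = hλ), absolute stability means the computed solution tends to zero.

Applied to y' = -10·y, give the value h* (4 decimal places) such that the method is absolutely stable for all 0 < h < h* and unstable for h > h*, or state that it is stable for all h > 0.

(-3.0000,0); λ=-10 ⇒ h* = (3)/10 = 0.3000.

Test eqn y'=λy, z=hλ:
  k1=λy_n ⇒ h·k1=z·y_n;  k2=λ(1+2/3z)y_n ⇒ h·k2=z(1+2/3z)y_n
  y_{n+1}/y_n = 1 + 1/2z + 1/2z(1+2/3z) = 1 + z + 1/3z²
  R(z) = 1 + z + 1/3z².

Need |R(x)|<1, x<0.
x=-1.17: |R|=0.2863
R=1: x+1/3x²=0 ⇒ x=−3=-3.0000; min R=1−1/(4·1/3)=0.2500>−1
Confirm numerically:
  x=-2.812: |R|=0.82378 <1
  x=-2.810: |R|=0.82203 <1
  x=-2.788: |R|=0.80298 <1
  x=-1.739: |R|=0.26904 <1
  x=-3.435: |R|=1.49808 >1
  x=-3.100: |R|=1.10333 >1
So |R|<1 on (-3.0000, 0).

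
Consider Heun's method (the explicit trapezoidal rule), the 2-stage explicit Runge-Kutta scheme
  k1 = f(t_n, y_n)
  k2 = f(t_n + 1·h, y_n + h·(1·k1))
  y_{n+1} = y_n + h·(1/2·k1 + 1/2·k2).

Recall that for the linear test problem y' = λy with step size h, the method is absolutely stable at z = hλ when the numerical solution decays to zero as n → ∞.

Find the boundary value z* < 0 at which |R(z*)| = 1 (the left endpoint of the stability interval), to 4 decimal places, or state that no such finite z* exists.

Set f=λy, z=hλ:
  order 2, 2-stage ⇒ R(z)=1+z+z^2/2
  (e.g. R(-1.03)=0.50045, |R|=0.50045)

Boundary: |R(x)|=1, x<0.
x=-1.03: |R|=0.5005
|R(-2.34)|=1.3978 |R(-2.27)|=1.3064 |R(-0.75)|=0.5312
Bisect:
  x_lo=-2.4631 |R|=1.5703  x_hi=-0.2265 |R|=0.7991
  mid=-1.34482 |R|=0.55945 →hi
  mid=-1.90396 |R|=0.90858 →hi
  mid=-2.18354 |R|=1.20038 →lo
  mid=-2.04375 |R|=1.04471 →lo
  mid=-1.97386 |R|=0.97420 →hi
  mid=-2.00880 |R|=1.00884 →lo
  mid=-1.99133 |R|=0.99137 →hi
  mid=-2.00007 |R|=1.00007 →lo
  mid=-1.99570 |R|=0.99571 →hi
  mid=-1.99788 |R|=0.99788 →hi
  ...
  [-2.00007,-1.99993] ⇒ x*=-2.0000
So |R|<1 on (-2.0000, 0).

left endpoint -2.0000.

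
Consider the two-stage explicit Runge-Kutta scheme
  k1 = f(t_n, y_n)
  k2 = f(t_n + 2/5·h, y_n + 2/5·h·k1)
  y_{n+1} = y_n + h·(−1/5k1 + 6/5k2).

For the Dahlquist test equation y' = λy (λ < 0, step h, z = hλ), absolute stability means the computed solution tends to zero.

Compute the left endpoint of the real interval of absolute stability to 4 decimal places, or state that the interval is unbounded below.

left endpoint -2.0833.

Set f=λy, z=hλ:
  k1=λy_n ⇒ h·k1=z·y_n;  k2=λ(1+2/5z)y_n ⇒ h·k2=z(1+2/5z)y_n
  y_{n+1}/y_n = 1 − 1/5z + 6/5z(1+2/5z) = 1 + z + 12/25z²
  R(z) = 1 + z + 12/25z².

Need |R(x)|<1, x<0.
x=-1.35: |R|=0.5248
R=1: x+12/25x²=0 ⇒ x=−25/12=-2.0833; min R=1−1/(4·12/25)=0.4792>−1
Confirm numerically:
  x=-2.031: |R|=0.94898 <1
  x=-1.220: |R|=0.49443 <1
  x=-1.048: |R|=0.47919 <1
  x=-0.877: |R|=0.49218 <1
  x=-2.373: |R|=1.32994 >1
  x=-2.347: |R|=1.29704 >1
Interval (-2.0833, 0).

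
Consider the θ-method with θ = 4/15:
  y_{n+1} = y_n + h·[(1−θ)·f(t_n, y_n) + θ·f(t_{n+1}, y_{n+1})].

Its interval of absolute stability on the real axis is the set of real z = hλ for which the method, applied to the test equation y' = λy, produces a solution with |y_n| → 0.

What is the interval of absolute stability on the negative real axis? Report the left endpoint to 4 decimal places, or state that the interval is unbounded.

With y'=λy (z=hλ):
  y_{n+1} = y_n + z·[11/15·y_n + 4/15·y_{n+1}] ⇒ (1 − 4/15z)y_{n+1} = (1 + 11/15z)y_n
  so R(z) = (1 + 11/15z)/(1 − 4/15z).

Solve |R(x)|<1 on ℝ⁻.
x=-0.74: |R|=0.3820
R=−1: 1+11/15x = −1+4/15x ⇒ -7/15x=2 ⇒ x=2/(-7/15)=-4.2857
Confirm numerically:
  x=-4.005: |R|=0.93665 <1
  x=-2.735: |R|=0.58153 <1
  x=-1.729: |R|=0.18338 <1
  x=-4.636: |R|=1.07310 >1
  x=-4.456: |R|=1.03631 >1
  x=-4.390: |R|=1.02242 >1
Interval (-4.2857, 0).

(-4.2857, 0).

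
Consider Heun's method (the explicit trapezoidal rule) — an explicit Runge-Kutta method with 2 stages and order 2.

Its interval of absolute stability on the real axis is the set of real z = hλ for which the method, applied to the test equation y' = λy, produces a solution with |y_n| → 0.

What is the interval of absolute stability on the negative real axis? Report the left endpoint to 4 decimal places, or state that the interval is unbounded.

(-2.0000, 0).

With y'=λy (z=hλ):
  order 2, 2-stage ⇒ R(z)=1+z+z^2/2
  (e.g. R(-0.41)=0.67405, |R|=0.67405)

Boundary: |R(x)|=1, x<0.
x=-0.41: |R|=0.6741
|R(-2.05)|=1.0512 |R(-1.03)|=0.5005 |R(-0.58)|=0.5882
Bisect:
  x_lo=-2.5749 |R|=1.7401  x_hi=-0.2537 |R|=0.7785
  mid=-1.41429 |R|=0.58582 →hi
  mid=-1.99458 |R|=0.99460 →hi
  mid=-2.28473 |R|=1.32526 →lo
  mid=-2.13965 |R|=1.14941 →lo
  mid=-2.06712 |R|=1.06937 →lo
  mid=-2.03085 |R|=1.03133 →lo
  mid=-2.01272 |R|=1.01280 →lo
  ...
  [-2.00011,-1.99997] ⇒ x*=-2.0000
Interval (-2.0000, 0).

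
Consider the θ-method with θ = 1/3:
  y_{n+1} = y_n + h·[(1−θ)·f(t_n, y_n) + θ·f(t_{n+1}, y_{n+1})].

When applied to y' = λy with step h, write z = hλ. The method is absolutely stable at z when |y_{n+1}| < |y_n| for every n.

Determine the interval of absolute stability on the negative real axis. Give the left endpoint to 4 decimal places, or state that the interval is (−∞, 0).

Set f=λy, z=hλ:
  y_{n+1} = y_n + z·[2/3·y_n + 1/3·y_{n+1}] ⇒ (1 − 1/3z)y_{n+1} = (1 + 2/3z)y_n
  ⇒ R(z) = (1 + 2/3z)/(1 − 1/3z).

Need |R(x)|<1, x<0.
x=-1.09: |R|=0.2005
R=−1: 1+2/3x = −1+1/3x ⇒ -1/3x=2 ⇒ x=2/(-1/3)=-6.0000
Confirm numerically:
  x=-4.793: |R|=0.84512 <1
  x=-3.530: |R|=0.62175 <1
  x=-2.468: |R|=0.35406 <1
  x=-6.465: |R|=1.04913 >1
  x=-6.153: |R|=1.01672 >1
Stable set (-6.0000, 0).

z∈(-6.0000,0).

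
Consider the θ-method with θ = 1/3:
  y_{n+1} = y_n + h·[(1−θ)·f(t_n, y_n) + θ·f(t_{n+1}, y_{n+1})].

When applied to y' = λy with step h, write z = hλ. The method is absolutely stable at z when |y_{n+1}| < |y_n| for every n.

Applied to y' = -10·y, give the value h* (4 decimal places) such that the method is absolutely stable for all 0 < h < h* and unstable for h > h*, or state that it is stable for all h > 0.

(-6.0000,0); λ=-10 ⇒ h* = (6)/10 = 0.6000.

Set f=λy, z=hλ:
  y_{n+1} = y_n + z·[2/3·y_n + 1/3·y_{n+1}] ⇒ (1 − 1/3z)y_{n+1} = (1 + 2/3z)y_n
  R(z) = (1 + 2/3z)/(1 − 1/3z).

Need |R(x)|<1, x<0.
x=-0.36: |R|=0.6786
R=−1: 1+2/3x = −1+1/3x ⇒ -1/3x=2 ⇒ x=2/(-1/3)=-6.0000
Confirm numerically:
  x=-3.564: |R|=0.62888 <1
  x=-3.042: |R|=0.51043 <1
  x=-2.913: |R|=0.47793 <1
  x=-6.481: |R|=1.05073 >1
  x=-6.021: |R|=1.00233 >1
Interval (-6.0000, 0).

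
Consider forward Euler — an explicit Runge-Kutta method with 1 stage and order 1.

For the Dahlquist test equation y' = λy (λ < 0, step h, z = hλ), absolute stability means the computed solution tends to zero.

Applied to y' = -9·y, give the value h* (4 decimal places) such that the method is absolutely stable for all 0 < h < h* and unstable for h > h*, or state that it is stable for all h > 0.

(-2.0000,0); λ=-9 ⇒ h* = 0.2222.

Set f=λy, z=hλ:
  order 1, 1-stage ⇒ R(z)=1+z
  (e.g. R(-0.61)=0.39000, |R|=0.39000)

Find x<0 with |R(x)|<1.
x=-0.61: |R|=0.3900
|R(-2.26)|=1.2600 |R(-0.7)|=0.3000 |R(-0.63)|=0.3700
Bisect:
  x_lo=-2.7587 |R|=1.7587  x_hi=-0.2669 |R|=0.7331
  mid=-1.51279 |R|=0.51279 →hi
  mid=-2.13576 |R|=1.13576 →lo
  mid=-1.82428 |R|=0.82428 →hi
  mid=-1.98002 |R|=0.98002 →hi
  mid=-2.05789 |R|=1.05789 →lo
  mid=-2.01895 |R|=1.01895 →lo
  mid=-1.99949 |R|=0.99949 →hi
  mid=-2.00922 |R|=1.00922 →lo
  mid=-2.00435 |R|=1.00435 →lo
  mid=-2.00192 |R|=1.00192 →lo
  ...
  [-2.00010,-1.99994] ⇒ x*=-2.0000
Interval (-2.0000, 0).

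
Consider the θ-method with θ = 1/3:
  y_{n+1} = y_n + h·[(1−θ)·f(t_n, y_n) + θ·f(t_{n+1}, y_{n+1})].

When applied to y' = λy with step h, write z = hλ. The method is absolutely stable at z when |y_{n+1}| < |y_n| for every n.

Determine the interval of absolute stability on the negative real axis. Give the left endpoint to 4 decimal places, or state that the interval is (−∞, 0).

(-6.0000, 0).

On y'=λy, z=hλ:
  y_{n+1} = y_n + z·[2/3·y_n + 1/3·y_{n+1}] ⇒ (1 − 1/3z)y_{n+1} = (1 + 2/3z)y_n
  Hence R(z) = (1 + 2/3z)/(1 − 1/3z).

Find x<0 with |R(x)|<1.
x=-1.49: |R|=0.0045
R=−1: 1+2/3x = −1+1/3x ⇒ -1/3x=2 ⇒ x=2/(-1/3)=-6.0000
Confirm numerically:
  x=-5.920: |R|=0.99103 <1
  x=-4.851: |R|=0.85365 <1
  x=-2.988: |R|=0.49699 <1
  x=-6.554: |R|=1.05799 >1
  x=-6.380: |R|=1.04051 >1
  x=-6.262: |R|=1.02829 >1
Interval (-6.0000, 0).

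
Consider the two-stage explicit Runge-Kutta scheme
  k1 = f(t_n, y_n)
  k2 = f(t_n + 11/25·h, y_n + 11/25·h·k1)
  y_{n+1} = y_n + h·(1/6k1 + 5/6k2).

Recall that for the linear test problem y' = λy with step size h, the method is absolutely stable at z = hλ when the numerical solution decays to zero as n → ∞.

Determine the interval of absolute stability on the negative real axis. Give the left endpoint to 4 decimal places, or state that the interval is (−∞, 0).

Set f=λy, z=hλ:
  k1=λy_n ⇒ h·k1=z·y_n;  k2=λ(1+11/25z)y_n ⇒ h·k2=z(1+11/25z)y_n
  y_{n+1}/y_n = 1 + 1/6z + 5/6z(1+11/25z) = 1 + z + 11/30z²
  so R(z) = 1 + z + 11/30z².

Find x<0 with |R(x)|<1.
x=-1.73: |R|=0.3674
R=1: x+11/30x²=0 ⇒ x=−30/11=-2.7273; min R=1−1/(4·11/30)=0.3182>−1
Confirm numerically:
  x=-2.663: |R|=0.93724 <1
  x=-2.350: |R|=0.67492 <1
  x=-1.341: |R|=0.31837 <1
  x=-3.074: |R|=1.39081 >1
  x=-3.025: |R|=1.33023 >1
  x=-2.927: |R|=1.21435 >1
So |R|<1 on (-2.7273, 0).

z∈(-2.7273,0).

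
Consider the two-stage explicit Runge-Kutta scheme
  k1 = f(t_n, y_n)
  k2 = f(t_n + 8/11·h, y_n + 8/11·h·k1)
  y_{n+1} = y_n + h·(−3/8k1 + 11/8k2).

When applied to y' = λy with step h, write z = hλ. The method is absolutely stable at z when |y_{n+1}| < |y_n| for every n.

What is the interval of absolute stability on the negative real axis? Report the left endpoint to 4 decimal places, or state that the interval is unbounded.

(-1.0000, 0).

Set f=λy, z=hλ:
  k1=λy_n ⇒ h·k1=z·y_n;  k2=λ(1+8/11z)y_n ⇒ h·k2=z(1+8/11z)y_n
  y_{n+1}/y_n = 1 − 3/8z + 11/8z(1+8/11z) = 1 + z + z²
  R(z) = 1 + z + z².

Solve |R(x)|<1 on ℝ⁻.
x=-1.4: |R|=1.5600
R=1: x+1x²=0 ⇒ x=−1=-1.0000; min R=1−1/(4·1)=0.7500>−1
Confirm numerically:
  x=-0.820: |R|=0.85240 <1
  x=-0.814: |R|=0.84860 <1
  x=-0.670: |R|=0.77890 <1
  x=-0.506: |R|=0.75004 <1
  x=-1.599: |R|=1.95780 >1
  x=-1.140: |R|=1.15960 >1
Stable set (-1.0000, 0).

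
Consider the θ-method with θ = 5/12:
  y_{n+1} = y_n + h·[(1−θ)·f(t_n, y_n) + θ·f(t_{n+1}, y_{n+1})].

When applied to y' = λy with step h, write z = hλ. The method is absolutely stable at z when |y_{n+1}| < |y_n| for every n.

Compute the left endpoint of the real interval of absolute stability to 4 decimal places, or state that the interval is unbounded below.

z* = -12.0000.

On y'=λy, z=hλ:
  y_{n+1} = y_n + z·[7/12·y_n + 5/12·y_{n+1}] ⇒ (1 − 5/12z)y_{n+1} = (1 + 7/12z)y_n
  so R(z) = (1 + 7/12z)/(1 − 5/12z).

Solve |R(x)|<1 on ℝ⁻.
x=-0.73: |R|=0.4403
R=−1: 1+7/12x = −1+5/12x ⇒ -1/6x=2 ⇒ x=2/(-1/6)=-12.0000
Confirm numerically:
  x=-11.763: |R|=0.99331 <1
  x=-7.900: |R|=0.84078 <1
  x=-5.467: |R|=0.66783 <1
  x=-12.545: |R|=1.01459 >1
  x=-12.487: |R|=1.01309 >1
  x=-12.131: |R|=1.00361 >1
Interval (-12.0000, 0).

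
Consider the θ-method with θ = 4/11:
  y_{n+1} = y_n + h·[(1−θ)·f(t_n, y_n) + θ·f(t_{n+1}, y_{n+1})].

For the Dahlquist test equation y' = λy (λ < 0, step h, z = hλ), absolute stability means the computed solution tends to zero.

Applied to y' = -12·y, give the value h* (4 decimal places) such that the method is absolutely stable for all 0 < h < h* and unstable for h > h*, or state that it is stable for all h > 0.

On y'=λy, z=hλ:
  y_{n+1} = y_n + z·[7/11·y_n + 4/11·y_{n+1}] ⇒ (1 − 4/11z)y_{n+1} = (1 + 7/11z)y_n
  ⇒ R(z) = (1 + 7/11z)/(1 − 4/11z).

Find x<0 with |R(x)|<1.
x=-1.18: |R|=0.1743
R=−1: 1+7/11x = −1+4/11x ⇒ -3/11x=2 ⇒ x=2/(-3/11)=-7.3333
Confirm numerically:
  x=-5.824: |R|=0.86797 <1
  x=-4.606: |R|=0.72193 <1
  x=-3.039: |R|=0.44364 <1
  x=-7.686: |R|=1.02534 >1
  x=-7.533: |R|=1.01456 >1
Interval (-7.3333, 0).

(-7.3333,0); λ=-12 ⇒ h* = (22/3)/12 = 0.6111.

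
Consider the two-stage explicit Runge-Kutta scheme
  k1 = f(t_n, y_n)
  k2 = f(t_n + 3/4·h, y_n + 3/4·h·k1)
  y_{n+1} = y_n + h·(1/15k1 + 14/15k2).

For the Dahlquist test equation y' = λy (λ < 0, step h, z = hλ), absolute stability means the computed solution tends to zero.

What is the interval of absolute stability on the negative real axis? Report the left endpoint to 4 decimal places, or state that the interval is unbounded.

Test eqn y'=λy, z=hλ:
  k1=λy_n ⇒ h·k1=z·y_n;  k2=λ(1+3/4z)y_n ⇒ h·k2=z(1+3/4z)y_n
  y_{n+1}/y_n = 1 + 1/15z + 14/15z(1+3/4z) = 1 + z + 7/10z²
  ⇒ R(z) = 1 + z + 7/10z².

Solve |R(x)|<1 on ℝ⁻.
x=-1.11: |R|=0.7525
R=1: x+7/10x²=0 ⇒ x=−10/7=-1.4286; min R=1−1/(4·7/10)=0.6429>−1
Confirm numerically:
  x=-1.406: |R|=0.97779 <1
  x=-1.366: |R|=0.94017 <1
  x=-0.780: |R|=0.64588 <1
  x=-0.715: |R|=0.64286 <1
  x=-1.919: |R|=1.65879 >1
  x=-1.647: |R|=1.25183 >1
Stable set (-1.4286, 0).

(-1.4286, 0).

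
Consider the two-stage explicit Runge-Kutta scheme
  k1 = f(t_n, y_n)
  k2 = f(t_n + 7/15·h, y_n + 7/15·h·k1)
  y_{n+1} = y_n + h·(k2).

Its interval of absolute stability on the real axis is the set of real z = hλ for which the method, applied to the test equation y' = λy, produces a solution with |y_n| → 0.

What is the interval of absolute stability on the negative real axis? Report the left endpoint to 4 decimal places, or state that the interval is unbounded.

z∈(-2.1429,0).

Test eqn y'=λy, z=hλ:
  k1=λy_n ⇒ h·k1=z·y_n;  k2=λ(1+7/15z)y_n ⇒ h·k2=z(1+7/15z)y_n
  y_{n+1}/y_n = 1 + z(1+7/15z) = 1 + z + 7/15z²
  so R(z) = 1 + z + 7/15z².

Solve |R(x)|<1 on ℝ⁻.
x=-1.47: |R|=0.5384
R=1: x+7/15x²=0 ⇒ x=−15/7=-2.1429; min R=1−1/(4·7/15)=0.4643>−1
Confirm numerically:
  x=-2.027: |R|=0.89041 <1
  x=-1.394: |R|=0.51284 <1
  x=-1.147: |R|=0.46695 <1
  x=-1.103: |R|=0.46475 <1
  x=-2.476: |R|=1.38494 >1
  x=-2.268: |R|=1.13245 >1
  x=-2.255: |R|=1.11801 >1
So |R|<1 on (-2.1429, 0).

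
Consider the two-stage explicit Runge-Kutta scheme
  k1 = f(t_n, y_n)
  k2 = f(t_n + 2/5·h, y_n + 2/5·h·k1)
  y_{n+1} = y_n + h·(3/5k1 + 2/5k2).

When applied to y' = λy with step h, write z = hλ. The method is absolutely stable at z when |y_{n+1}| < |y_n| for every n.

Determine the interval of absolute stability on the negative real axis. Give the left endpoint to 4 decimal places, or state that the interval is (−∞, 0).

Set f=λy, z=hλ:
  k1=λy_n ⇒ h·k1=z·y_n;  k2=λ(1+2/5z)y_n ⇒ h·k2=z(1+2/5z)y_n
  y_{n+1}/y_n = 1 + 3/5z + 2/5z(1+2/5z) = 1 + z + 4/25z²
  Hence R(z) = 1 + z + 4/25z².

Need |R(x)|<1, x<0.
x=-1.65: |R|=0.2144
R=1: x+4/25x²=0 ⇒ x=−25/4=-6.2500; min R=1−1/(4·4/25)=-0.5625>−1
Confirm numerically:
  x=-6.098: |R|=0.85170 <1
  x=-5.718: |R|=0.51328 <1
  x=-4.481: |R|=0.26830 <1
  x=-3.421: |R|=0.54848 <1
  x=-6.818: |R|=1.61962 >1
  x=-6.472: |R|=1.22989 >1
Stable set (-6.2500, 0).

z∈(-6.2500,0).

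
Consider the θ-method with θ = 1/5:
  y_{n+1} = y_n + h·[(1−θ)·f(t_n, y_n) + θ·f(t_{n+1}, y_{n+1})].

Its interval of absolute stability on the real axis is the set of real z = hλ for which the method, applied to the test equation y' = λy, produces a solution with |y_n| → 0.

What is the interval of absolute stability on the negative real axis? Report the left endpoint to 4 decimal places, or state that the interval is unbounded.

Set f=λy, z=hλ:
  y_{n+1} = y_n + z·[4/5·y_n + 1/5·y_{n+1}] ⇒ (1 − 1/5z)y_{n+1} = (1 + 4/5z)y_n
  so R(z) = (1 + 4/5z)/(1 − 1/5z).

Need |R(x)|<1, x<0.
x=-1.53: |R|=0.1715
R=−1: 1+4/5x = −1+1/5x ⇒ -3/5x=2 ⇒ x=2/(-3/5)=-3.3333
Confirm numerically:
  x=-3.136: |R|=0.92724 <1
  x=-2.717: |R|=0.76040 <1
  x=-1.966: |R|=0.41114 <1
  x=-1.578: |R|=0.19945 <1
  x=-3.867: |R|=1.18056 >1
  x=-3.705: |R|=1.12809 >1
So |R|<1 on (-3.3333, 0).

(-3.3333, 0).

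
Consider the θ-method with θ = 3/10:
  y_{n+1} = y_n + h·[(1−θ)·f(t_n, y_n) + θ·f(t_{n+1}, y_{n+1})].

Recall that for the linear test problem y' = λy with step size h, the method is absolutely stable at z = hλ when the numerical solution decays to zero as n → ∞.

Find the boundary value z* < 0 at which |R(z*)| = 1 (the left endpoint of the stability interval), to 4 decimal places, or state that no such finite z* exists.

z* = -5.0000.

Set f=λy, z=hλ:
  y_{n+1} = y_n + z·[7/10·y_n + 3/10·y_{n+1}] ⇒ (1 − 3/10z)y_{n+1} = (1 + 7/10z)y_n
  ⇒ R(z) = (1 + 7/10z)/(1 − 3/10z).

Boundary: |R(x)|=1, x<0.
x=-0.44: |R|=0.6113
R=−1: 1+7/10x = −1+3/10x ⇒ -2/5x=2 ⇒ x=2/(-2/5)=-5.0000
Confirm numerically:
  x=-4.233: |R|=0.86484 <1
  x=-3.843: |R|=0.78503 <1
  x=-3.735: |R|=0.76138 <1
  x=-3.190: |R|=0.63005 <1
  x=-5.544: |R|=1.08171 >1
  x=-5.532: |R|=1.08001 >1
  x=-5.521: |R|=1.07845 >1
Interval (-5.0000, 0).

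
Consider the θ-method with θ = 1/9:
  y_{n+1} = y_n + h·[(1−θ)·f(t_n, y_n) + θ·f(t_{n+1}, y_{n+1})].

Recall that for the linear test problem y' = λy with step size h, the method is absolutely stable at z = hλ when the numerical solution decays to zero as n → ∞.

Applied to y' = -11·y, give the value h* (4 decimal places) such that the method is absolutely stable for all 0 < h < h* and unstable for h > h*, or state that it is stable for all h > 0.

Test eqn y'=λy, z=hλ:
  y_{n+1} = y_n + z·[8/9·y_n + 1/9·y_{n+1}] ⇒ (1 − 1/9z)y_{n+1} = (1 + 8/9z)y_n
  Hence R(z) = (1 + 8/9z)/(1 − 1/9z).

Solve |R(x)|<1 on ℝ⁻.
x=-1.57: |R|=0.3368
R=−1: 1+8/9x = −1+1/9x ⇒ -7/9x=2 ⇒ x=2/(-7/9)=-2.5714
Confirm numerically:
  x=-2.136: |R|=0.72629 <1
  x=-1.845: |R|=0.53112 <1
  x=-1.717: |R|=0.44191 <1
  x=-1.372: |R|=0.19051 <1
  x=-3.168: |R|=1.34320 >1
  x=-3.097: |R|=1.30412 >1
  x=-2.884: |R|=1.18411 >1
Stable set (-2.5714, 0).

(-2.5714,0); λ=-11 ⇒ h* = (18/7)/11 = 0.2338.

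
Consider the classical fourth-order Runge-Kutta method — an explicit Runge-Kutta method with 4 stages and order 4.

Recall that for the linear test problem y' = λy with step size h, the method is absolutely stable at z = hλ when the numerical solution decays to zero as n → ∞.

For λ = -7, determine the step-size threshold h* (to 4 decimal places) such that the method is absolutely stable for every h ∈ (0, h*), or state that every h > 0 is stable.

(-2.7853,0); λ=-7 ⇒ h* = 0.3979.

With y'=λy (z=hλ):
  order 4, 4-stage ⇒ R(z)=1+z+z^2/2+z^3/6+z^4/24
  (e.g. R(-1.54)=0.27144, |R|=0.27144)

Boundary: |R(x)|=1, x<0.
x=-1.54: |R|=0.2714
|R(-1.49)|=0.2741 |R(-1.24)|=0.3095 |R(-0.5)|=0.6068
Bisect:
  x_lo=-3.4339 |R|=2.5068  x_hi=-0.2648 |R|=0.7674
  mid=-1.84936 |R|=0.29392 →hi
  mid=-2.64163 |R|=0.80414 →hi
  mid=-3.03776 |R|=1.45233 →lo
  mid=-2.83970 |R|=1.08517 →lo
  mid=-2.74066 |R|=0.93477 →hi
  mid=-2.79018 |R|=1.00739 →lo
  mid=-2.76542 |R|=0.97045 →hi
  mid=-2.77780 |R|=0.98876 →hi
  mid=-2.78399 |R|=0.99804 →hi
  mid=-2.78709 |R|=1.00270 →lo
  ...
  [-2.78534,-2.78515] ⇒ x*=-2.7853
So |R|<1 on (-2.7853, 0).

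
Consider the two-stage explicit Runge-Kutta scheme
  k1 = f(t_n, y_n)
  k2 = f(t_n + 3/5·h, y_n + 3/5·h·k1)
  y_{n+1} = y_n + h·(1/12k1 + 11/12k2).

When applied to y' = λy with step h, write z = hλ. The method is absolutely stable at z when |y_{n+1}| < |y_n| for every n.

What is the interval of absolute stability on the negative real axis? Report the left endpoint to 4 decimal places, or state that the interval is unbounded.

z∈(-1.8182,0).

Set f=λy, z=hλ:
  k1=λy_n ⇒ h·k1=z·y_n;  k2=λ(1+3/5z)y_n ⇒ h·k2=z(1+3/5z)y_n
  y_{n+1}/y_n = 1 + 1/12z + 11/12z(1+3/5z) = 1 + z + 11/20z²
  ⇒ R(z) = 1 + z + 11/20z².

Solve |R(x)|<1 on ℝ⁻.
x=-0.53: |R|=0.6245
R=1: x+11/20x²=0 ⇒ x=−20/11=-1.8182; min R=1−1/(4·11/20)=0.5455>−1
Confirm numerically:
  x=-1.768: |R|=0.95120 <1
  x=-1.041: |R|=0.55502 <1
  x=-0.891: |R|=0.54563 <1
  x=-0.841: |R|=0.54800 <1
  x=-2.261: |R|=1.55067 >1
  x=-2.193: |R|=1.45209 >1
  x=-1.963: |R|=1.15635 >1
So |R|<1 on (-1.8182, 0).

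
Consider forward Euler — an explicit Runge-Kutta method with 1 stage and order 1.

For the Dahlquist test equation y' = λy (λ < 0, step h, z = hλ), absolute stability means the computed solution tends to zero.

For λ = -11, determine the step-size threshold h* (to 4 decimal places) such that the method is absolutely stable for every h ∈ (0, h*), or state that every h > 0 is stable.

(-2.0000,0); λ=-11 ⇒ h* = 0.1818.

Test eqn y'=λy, z=hλ:
  order 1, 1-stage ⇒ R(z)=1+z
  (e.g. R(-1.01)=-0.01000, |R|=0.01000)

Solve |R(x)|<1 on ℝ⁻.
x=-1.01: |R|=0.0100
|R(-2.37)|=1.3700 |R(-2.28)|=1.2800 |R(-1.4)|=0.4000
Bisect:
  x_lo=-2.3687 |R|=1.3687  x_hi=-0.1102 |R|=0.8898
  mid=-1.23945 |R|=0.23945 →hi
  mid=-1.80408 |R|=0.80408 →hi
  mid=-2.08639 |R|=1.08639 →lo
  mid=-1.94524 |R|=0.94524 →hi
  mid=-2.01581 |R|=1.01581 →lo
  mid=-1.98053 |R|=0.98053 →hi
  mid=-1.99817 |R|=0.99817 →hi
  mid=-2.00699 |R|=1.00699 →lo
  ...
  [-2.00010,-1.99996] ⇒ x*=-2.0000
Stable set (-2.0000, 0).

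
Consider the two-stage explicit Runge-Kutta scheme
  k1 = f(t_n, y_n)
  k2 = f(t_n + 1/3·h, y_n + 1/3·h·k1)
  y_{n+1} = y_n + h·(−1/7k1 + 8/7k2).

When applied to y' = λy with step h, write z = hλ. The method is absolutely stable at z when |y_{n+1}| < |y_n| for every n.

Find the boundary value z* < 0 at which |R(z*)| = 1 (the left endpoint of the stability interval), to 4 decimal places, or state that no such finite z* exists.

z* = -2.6250.

Set f=λy, z=hλ:
  k1=λy_n ⇒ h·k1=z·y_n;  k2=λ(1+1/3z)y_n ⇒ h·k2=z(1+1/3z)y_n
  y_{n+1}/y_n = 1 − 1/7z + 8/7z(1+1/3z) = 1 + z + 8/21z²
  so R(z) = 1 + z + 8/21z².

Find x<0 with |R(x)|<1.
x=-1.24: |R|=0.3458
R=1: x+8/21x²=0 ⇒ x=−21/8=-2.6250; min R=1−1/(4·8/21)=0.3438>−1
Confirm numerically:
  x=-2.446: |R|=0.83321 <1
  x=-2.185: |R|=0.63375 <1
  x=-1.840: |R|=0.44975 <1
  x=-3.056: |R|=1.50177 >1
  x=-2.887: |R|=1.28815 >1
  x=-2.646: |R|=1.02117 >1
So |R|<1 on (-2.6250, 0).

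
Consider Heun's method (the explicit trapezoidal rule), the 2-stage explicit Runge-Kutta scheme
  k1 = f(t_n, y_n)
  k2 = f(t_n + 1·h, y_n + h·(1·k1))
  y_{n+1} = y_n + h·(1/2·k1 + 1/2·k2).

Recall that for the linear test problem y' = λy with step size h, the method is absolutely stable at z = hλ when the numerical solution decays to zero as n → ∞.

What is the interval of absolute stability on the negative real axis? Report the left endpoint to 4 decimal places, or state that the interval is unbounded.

z∈(-2.0000,0).

On y'=λy, z=hλ:
  order 2, 2-stage ⇒ R(z)=1+z+z^2/2
  (e.g. R(-0.48)=0.63520, |R|=0.63520)

Find x<0 with |R(x)|<1.
x=-0.48: |R|=0.6352
|R(-2.08)|=1.0832 |R(-1.54)|=0.6458 |R(-0.82)|=0.5162
Bisect:
  x_lo=-2.4735 |R|=1.5857  x_hi=-0.0510 |R|=0.9503
  mid=-1.26226 |R|=0.53439 →hi
  mid=-1.86790 |R|=0.87662 →hi
  mid=-2.17072 |R|=1.18529 →lo
  mid=-2.01931 |R|=1.01949 →lo
  mid=-1.94360 |R|=0.94519 →hi
  mid=-1.98146 |R|=0.98163 →hi
  mid=-2.00038 |R|=1.00038 →lo
  ...
  [-2.00009,-1.99994] ⇒ x*=-2.0000
Interval (-2.0000, 0).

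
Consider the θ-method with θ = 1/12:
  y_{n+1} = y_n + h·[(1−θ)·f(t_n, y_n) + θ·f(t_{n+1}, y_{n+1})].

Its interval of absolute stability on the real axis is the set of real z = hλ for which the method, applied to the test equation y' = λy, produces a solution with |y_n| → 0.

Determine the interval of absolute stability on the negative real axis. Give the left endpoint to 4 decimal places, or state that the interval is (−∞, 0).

(-2.4000, 0).

Set f=λy, z=hλ:
  y_{n+1} = y_n + z·[11/12·y_n + 1/12·y_{n+1}] ⇒ (1 − 1/12z)y_{n+1} = (1 + 11/12z)y_n
  R(z) = (1 + 11/12z)/(1 − 1/12z).

Need |R(x)|<1, x<0.
x=-1.34: |R|=0.2054
R=−1: 1+11/12x = −1+1/12x ⇒ -5/6x=2 ⇒ x=2/(-5/6)=-2.4000
Confirm numerically:
  x=-2.196: |R|=0.85630 <1
  x=-1.472: |R|=0.31116 <1
  x=-1.134: |R|=0.03609 <1
  x=-1.003: |R|=0.07437 <1
  x=-2.833: |R|=1.29192 >1
  x=-2.826: |R|=1.28733 >1
  x=-2.699: |R|=1.20342 >1
So |R|<1 on (-2.4000, 0).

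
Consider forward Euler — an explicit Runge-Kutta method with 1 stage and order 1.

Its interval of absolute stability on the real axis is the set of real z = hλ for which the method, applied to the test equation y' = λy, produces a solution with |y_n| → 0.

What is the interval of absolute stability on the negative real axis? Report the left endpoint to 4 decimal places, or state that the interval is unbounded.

z∈(-2.0000,0).

Set f=λy, z=hλ:
  order 1, 1-stage ⇒ R(z)=1+z
  (e.g. R(-1.21)=-0.21000, |R|=0.21000)

Boundary: |R(x)|=1, x<0.
x=-1.21: |R|=0.2100
|R(-1.79)|=0.7900 |R(-1.22)|=0.2200 |R(-0.72)|=0.2800
Bisect:
  x_lo=-2.4287 |R|=1.4287  x_hi=-0.2500 |R|=0.7500
  mid=-1.33935 |R|=0.33935 →hi
  mid=-1.88403 |R|=0.88403 →hi
  mid=-2.15637 |R|=1.15637 →lo
  mid=-2.02020 |R|=1.02020 →lo
  mid=-1.95212 |R|=0.95212 →hi
  mid=-1.98616 |R|=0.98616 →hi
  mid=-2.00318 |R|=1.00318 →lo
  mid=-1.99467 |R|=0.99467 →hi
  mid=-1.99892 |R|=0.99892 →hi
  mid=-2.00105 |R|=1.00105 →lo
  ...
  [-2.00012,-1.99999] ⇒ x*=-2.0000
Stable set (-2.0000, 0).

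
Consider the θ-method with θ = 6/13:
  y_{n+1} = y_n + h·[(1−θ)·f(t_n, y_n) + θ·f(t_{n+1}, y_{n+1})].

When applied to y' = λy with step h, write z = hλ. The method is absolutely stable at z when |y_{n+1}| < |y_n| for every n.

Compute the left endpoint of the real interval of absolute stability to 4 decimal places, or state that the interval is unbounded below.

z* = -26.0000.

With y'=λy (z=hλ):
  y_{n+1} = y_n + z·[7/13·y_n + 6/13·y_{n+1}] ⇒ (1 − 6/13z)y_{n+1} = (1 + 7/13z)y_n
  Hence R(z) = (1 + 7/13z)/(1 − 6/13z).

Find x<0 with |R(x)|<1.
x=-0.94: |R|=0.3444
R=−1: 1+7/13x = −1+6/13x ⇒ -1/13x=2 ⇒ x=2/(-1/13)=-26.0000
Confirm numerically:
  x=-23.352: |R|=0.98271 <1
  x=-21.167: |R|=0.96548 <1
  x=-16.958: |R|=0.92120 <1
  x=-26.585: |R|=1.00339 >1
  x=-26.332: |R|=1.00194 >1
Interval (-26.0000, 0).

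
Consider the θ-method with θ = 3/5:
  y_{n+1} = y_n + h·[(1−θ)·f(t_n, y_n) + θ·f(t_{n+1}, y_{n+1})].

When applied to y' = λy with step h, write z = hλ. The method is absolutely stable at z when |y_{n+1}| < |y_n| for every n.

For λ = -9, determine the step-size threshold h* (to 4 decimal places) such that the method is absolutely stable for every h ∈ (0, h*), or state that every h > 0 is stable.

unbounded; (−∞, 0). Any h>0 works for λ=-9.

On y'=λy, z=hλ:
  y_{n+1} = y_n + z·[2/5·y_n + 3/5·y_{n+1}] ⇒ (1 − 3/5z)y_{n+1} = (1 + 2/5z)y_n
  ⇒ R(z) = (1 + 2/5z)/(1 − 3/5z).

Find x<0 with |R(x)|<1.
x=-0.85: |R|=0.4371
x=-2: |R|=0.0909
x=-10: |R|=0.4286
x=-100: |R|=0.6393
θ=3/5≥1/2 ⇒ |1+2/5x|<|1−3/5x| ∀x<0 ⇒ unbounded interval.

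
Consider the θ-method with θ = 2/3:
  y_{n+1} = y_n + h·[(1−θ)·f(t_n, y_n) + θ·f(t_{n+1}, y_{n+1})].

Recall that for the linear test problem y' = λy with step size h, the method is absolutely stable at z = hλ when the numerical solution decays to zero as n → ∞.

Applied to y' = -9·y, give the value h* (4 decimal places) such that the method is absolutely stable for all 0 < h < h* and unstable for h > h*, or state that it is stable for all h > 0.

(−∞, 0) — no finite endpoint. Any h>0 works for λ=-9.

With y'=λy (z=hλ):
  y_{n+1} = y_n + z·[1/3·y_n + 2/3·y_{n+1}] ⇒ (1 − 2/3z)y_{n+1} = (1 + 1/3z)y_n
  ⇒ R(z) = (1 + 1/3z)/(1 − 2/3z).

Solve |R(x)|<1 on ℝ⁻.
x=-0.41: |R|=0.6780
x=-2: |R|=0.1429
x=-10: |R|=0.3043
x=-100: |R|=0.4778
θ=2/3≥1/2 ⇒ |1+1/3x|<|1−2/3x| ∀x<0 ⇒ interval (−∞,0).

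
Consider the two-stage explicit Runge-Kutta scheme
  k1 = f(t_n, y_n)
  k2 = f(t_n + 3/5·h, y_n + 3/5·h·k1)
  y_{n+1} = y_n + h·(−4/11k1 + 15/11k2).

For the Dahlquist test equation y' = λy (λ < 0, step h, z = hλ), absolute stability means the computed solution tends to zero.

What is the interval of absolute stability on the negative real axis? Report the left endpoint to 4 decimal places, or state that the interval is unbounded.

z∈(-1.2222,0).

Test eqn y'=λy, z=hλ:
  k1=λy_n ⇒ h·k1=z·y_n;  k2=λ(1+3/5z)y_n ⇒ h·k2=z(1+3/5z)y_n
  y_{n+1}/y_n = 1 − 4/11z + 15/11z(1+3/5z) = 1 + z + 9/11z²
  ⇒ R(z) = 1 + z + 9/11z².

Need |R(x)|<1, x<0.
x=-0.94: |R|=0.7829
R=1: x+9/11x²=0 ⇒ x=−11/9=-1.2222; min R=1−1/(4·9/11)=0.6944>−1
Confirm numerically:
  x=-1.089: |R|=0.88130 <1
  x=-1.044: |R|=0.84777 <1
  x=-0.780: |R|=0.71778 <1
  x=-0.585: |R|=0.69500 <1
  x=-1.590: |R|=1.47845 >1
  x=-1.450: |R|=1.27023 >1
  x=-1.340: |R|=1.12913 >1
So |R|<1 on (-1.2222, 0).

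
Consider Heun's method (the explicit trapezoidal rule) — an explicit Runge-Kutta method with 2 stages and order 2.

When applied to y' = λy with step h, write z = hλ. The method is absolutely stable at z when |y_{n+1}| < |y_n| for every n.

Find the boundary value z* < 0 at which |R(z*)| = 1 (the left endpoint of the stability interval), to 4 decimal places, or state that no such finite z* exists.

z* = -2.0000.

Set f=λy, z=hλ:
  order 2, 2-stage ⇒ R(z)=1+z+z^2/2
  (e.g. R(-0.77)=0.52645, |R|=0.52645)

Need |R(x)|<1, x<0.
x=-0.77: |R|=0.5264
|R(-1.04)|=0.5008 |R(-0.89)|=0.5061 |R(-0.56)|=0.5968
Bisect:
  x_lo=-2.4055 |R|=1.4877  x_hi=-0.3862 |R|=0.6884
  mid=-1.39586 |R|=0.57835 →hi
  mid=-1.90067 |R|=0.90560 →hi
  mid=-2.15307 |R|=1.16479 →lo
  mid=-2.02687 |R|=1.02723 →lo
  mid=-1.96377 |R|=0.96443 →hi
  mid=-1.99532 |R|=0.99533 →hi
  mid=-2.01110 |R|=1.01116 →lo
  mid=-2.00321 |R|=1.00321 →lo
  mid=-1.99926 |R|=0.99926 →hi
  ...
  [-2.00000,-1.99988] ⇒ x*=-2.0000
Interval (-2.0000, 0).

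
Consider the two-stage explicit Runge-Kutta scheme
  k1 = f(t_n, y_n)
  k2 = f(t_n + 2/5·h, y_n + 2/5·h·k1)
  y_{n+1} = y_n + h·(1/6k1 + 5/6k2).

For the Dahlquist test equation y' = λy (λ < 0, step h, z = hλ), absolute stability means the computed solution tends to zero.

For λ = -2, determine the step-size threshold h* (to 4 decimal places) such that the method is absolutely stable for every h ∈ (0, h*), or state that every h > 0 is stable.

(-3.0000,0); λ=-2 ⇒ h* = (3)/2 = 1.5000.

Set f=λy, z=hλ:
  k1=λy_n ⇒ h·k1=z·y_n;  k2=λ(1+2/5z)y_n ⇒ h·k2=z(1+2/5z)y_n
  y_{n+1}/y_n = 1 + 1/6z + 5/6z(1+2/5z) = 1 + z + 1/3z²
  R(z) = 1 + z + 1/3z².

Solve |R(x)|<1 on ℝ⁻.
x=-0.6: |R|=0.5200
R=1: x+1/3x²=0 ⇒ x=−3=-3.0000; min R=1−1/(4·1/3)=0.2500>−1
Confirm numerically:
  x=-2.332: |R|=0.48074 <1
  x=-2.158: |R|=0.39432 <1
  x=-1.409: |R|=0.25276 <1
  x=-1.358: |R|=0.25672 <1
  x=-3.484: |R|=1.56209 >1
  x=-3.448: |R|=1.51490 >1
  x=-3.379: |R|=1.42688 >1
Stable set (-3.0000, 0).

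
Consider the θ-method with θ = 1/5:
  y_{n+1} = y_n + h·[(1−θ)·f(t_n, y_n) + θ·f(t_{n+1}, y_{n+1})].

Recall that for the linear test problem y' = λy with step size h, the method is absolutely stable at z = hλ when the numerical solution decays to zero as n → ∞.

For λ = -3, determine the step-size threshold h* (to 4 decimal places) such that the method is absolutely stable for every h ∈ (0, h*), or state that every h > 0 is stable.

Test eqn y'=λy, z=hλ:
  y_{n+1} = y_n + z·[4/5·y_n + 1/5·y_{n+1}] ⇒ (1 − 1/5z)y_{n+1} = (1 + 4/5z)y_n
  Hence R(z) = (1 + 4/5z)/(1 − 1/5z).

Need |R(x)|<1, x<0.
x=-0.81: |R|=0.3029
R=−1: 1+4/5x = −1+1/5x ⇒ -3/5x=2 ⇒ x=2/(-3/5)=-3.3333
Confirm numerically:
  x=-1.929: |R|=0.39198 <1
  x=-1.491: |R|=0.14851 <1
  x=-1.359: |R|=0.06856 <1
  x=-3.848: |R|=1.17450 >1
  x=-3.805: |R|=1.16070 >1
  x=-3.430: |R|=1.03440 >1
So |R|<1 on (-3.3333, 0).

(-3.3333,0); λ=-3 ⇒ h* = (10/3)/3 = 1.1111.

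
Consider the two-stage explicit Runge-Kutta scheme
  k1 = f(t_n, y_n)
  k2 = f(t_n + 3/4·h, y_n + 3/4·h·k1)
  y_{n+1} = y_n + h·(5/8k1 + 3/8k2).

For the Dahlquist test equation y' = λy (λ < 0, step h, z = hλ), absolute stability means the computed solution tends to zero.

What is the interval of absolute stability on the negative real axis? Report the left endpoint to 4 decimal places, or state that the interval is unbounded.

(-3.5556, 0).

On y'=λy, z=hλ:
  k1=λy_n ⇒ h·k1=z·y_n;  k2=λ(1+3/4z)y_n ⇒ h·k2=z(1+3/4z)y_n
  y_{n+1}/y_n = 1 + 5/8z + 3/8z(1+3/4z) = 1 + z + 9/32z²
  ⇒ R(z) = 1 + z + 9/32z².

Boundary: |R(x)|=1, x<0.
x=-1.47: |R|=0.1378
R=1: x+9/32x²=0 ⇒ x=−32/9=-3.5556; min R=1−1/(4·9/32)=0.1111>−1
Confirm numerically:
  x=-3.399: |R|=0.85034 <1
  x=-2.731: |R|=0.36666 <1
  x=-2.145: |R|=0.14904 <1
  x=-2.144: |R|=0.14883 <1
  x=-3.827: |R|=1.29217 >1
  x=-3.797: |R|=1.25784 >1
So |R|<1 on (-3.5556, 0).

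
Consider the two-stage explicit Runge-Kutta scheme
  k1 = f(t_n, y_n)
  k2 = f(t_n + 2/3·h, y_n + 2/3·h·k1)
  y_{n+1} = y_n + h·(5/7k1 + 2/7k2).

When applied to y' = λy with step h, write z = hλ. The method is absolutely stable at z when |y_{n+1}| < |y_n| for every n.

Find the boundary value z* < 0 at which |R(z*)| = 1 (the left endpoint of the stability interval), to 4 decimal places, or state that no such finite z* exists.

On y'=λy, z=hλ:
  k1=λy_n ⇒ h·k1=z·y_n;  k2=λ(1+2/3z)y_n ⇒ h·k2=z(1+2/3z)y_n
  y_{n+1}/y_n = 1 + 5/7z + 2/7z(1+2/3z) = 1 + z + 4/21z²
  R(z) = 1 + z + 4/21z².

Boundary: |R(x)|=1, x<0.
x=-1.53: |R|=0.0841
R=1: x+4/21x²=0 ⇒ x=−21/4=-5.2500; min R=1−1/(4·4/21)=-0.3125>−1
Confirm numerically:
  x=-4.991: |R|=0.75378 <1
  x=-4.920: |R|=0.69074 <1
  x=-3.905: |R|=0.00042 <1
  x=-5.691: |R|=1.47804 >1
  x=-5.669: |R|=1.45244 >1
Interval (-5.2500, 0).

z* = -5.2500.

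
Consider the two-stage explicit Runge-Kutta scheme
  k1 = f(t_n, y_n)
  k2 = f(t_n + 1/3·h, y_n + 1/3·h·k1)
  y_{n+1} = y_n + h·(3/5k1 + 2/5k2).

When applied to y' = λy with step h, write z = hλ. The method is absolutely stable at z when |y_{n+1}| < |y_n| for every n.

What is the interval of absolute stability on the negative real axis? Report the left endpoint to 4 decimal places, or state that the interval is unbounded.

With y'=λy (z=hλ):
  k1=λy_n ⇒ h·k1=z·y_n;  k2=λ(1+1/3z)y_n ⇒ h·k2=z(1+1/3z)y_n
  y_{n+1}/y_n = 1 + 3/5z + 2/5z(1+1/3z) = 1 + z + 2/15z²
  R(z) = 1 + z + 2/15z².

Boundary: |R(x)|=1, x<0.
x=-1.66: |R|=0.2926
R=1: x+2/15x²=0 ⇒ x=−15/2=-7.5000; min R=1−1/(4·2/15)=-0.8750>−1
Confirm numerically:
  x=-5.698: |R|=0.36904 <1
  x=-4.990: |R|=0.66999 <1
  x=-3.404: |R|=0.85904 <1
  x=-7.884: |R|=1.40366 >1
  x=-7.662: |R|=1.16550 >1
Interval (-7.5000, 0).

(-7.5000, 0).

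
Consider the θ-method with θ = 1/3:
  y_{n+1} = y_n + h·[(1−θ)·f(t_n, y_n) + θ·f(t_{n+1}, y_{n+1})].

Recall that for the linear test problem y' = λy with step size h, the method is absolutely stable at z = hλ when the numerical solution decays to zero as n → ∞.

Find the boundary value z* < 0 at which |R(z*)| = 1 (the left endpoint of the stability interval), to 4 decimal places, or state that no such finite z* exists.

z* = -6.0000.

With y'=λy (z=hλ):
  y_{n+1} = y_n + z·[2/3·y_n + 1/3·y_{n+1}] ⇒ (1 − 1/3z)y_{n+1} = (1 + 2/3z)y_n
  so R(z) = (1 + 2/3z)/(1 − 1/3z).

Need |R(x)|<1, x<0.
x=-1.35: |R|=0.0690
R=−1: 1+2/3x = −1+1/3x ⇒ -1/3x=2 ⇒ x=2/(-1/3)=-6.0000
Confirm numerically:
  x=-5.425: |R|=0.93175 <1
  x=-3.697: |R|=0.65611 <1
  x=-2.790: |R|=0.44560 <1
  x=-2.461: |R|=0.35195 <1
  x=-6.330: |R|=1.03537 >1
  x=-6.325: |R|=1.03485 >1
So |R|<1 on (-6.0000, 0).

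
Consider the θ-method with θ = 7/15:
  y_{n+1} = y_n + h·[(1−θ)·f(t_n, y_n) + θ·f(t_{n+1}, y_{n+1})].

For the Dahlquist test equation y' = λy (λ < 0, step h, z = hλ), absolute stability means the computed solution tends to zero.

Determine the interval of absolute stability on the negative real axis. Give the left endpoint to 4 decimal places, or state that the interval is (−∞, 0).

On y'=λy, z=hλ:
  y_{n+1} = y_n + z·[8/15·y_n + 7/15·y_{n+1}] ⇒ (1 − 7/15z)y_{n+1} = (1 + 8/15z)y_n
  R(z) = (1 + 8/15z)/(1 − 7/15z).

Boundary: |R(x)|=1, x<0.
x=-1.71: |R|=0.0489
R=−1: 1+8/15x = −1+7/15x ⇒ -1/15x=2 ⇒ x=2/(-1/15)=-30.0000
Confirm numerically:
  x=-23.290: |R|=0.96231 <1
  x=-19.010: |R|=0.92578 <1
  x=-12.966: |R|=0.83894 <1
  x=-30.353: |R|=1.00155 >1
  x=-30.203: |R|=1.00090 >1
  x=-30.080: |R|=1.00035 >1
Interval (-30.0000, 0).

z∈(-30.0000,0).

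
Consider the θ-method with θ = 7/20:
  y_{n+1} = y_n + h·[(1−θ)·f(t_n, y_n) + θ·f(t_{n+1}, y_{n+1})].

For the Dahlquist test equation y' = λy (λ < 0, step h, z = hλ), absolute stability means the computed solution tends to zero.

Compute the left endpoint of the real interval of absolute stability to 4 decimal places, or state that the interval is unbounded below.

On y'=λy, z=hλ:
  y_{n+1} = y_n + z·[13/20·y_n + 7/20·y_{n+1}] ⇒ (1 − 7/20z)y_{n+1} = (1 + 13/20z)y_n
  Hence R(z) = (1 + 13/20z)/(1 − 7/20z).

Need |R(x)|<1, x<0.
x=-0.97: |R|=0.2758
R=−1: 1+13/20x = −1+7/20x ⇒ -3/10x=2 ⇒ x=2/(-3/10)=-6.6667
Confirm numerically:
  x=-6.473: |R|=0.98221 <1
  x=-3.855: |R|=0.64095 <1
  x=-3.697: |R|=0.61163 <1
  x=-7.190: |R|=1.04465 >1
  x=-7.082: |R|=1.03582 >1
  x=-7.038: |R|=1.03217 >1
Interval (-6.6667, 0).

left endpoint -6.6667.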